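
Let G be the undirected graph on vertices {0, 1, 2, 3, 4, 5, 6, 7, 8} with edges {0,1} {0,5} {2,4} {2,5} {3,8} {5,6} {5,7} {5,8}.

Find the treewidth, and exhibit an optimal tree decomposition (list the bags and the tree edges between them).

Every bag has size at most 2, so the width is 2 − 1 = 1 and tw(G) ≤ 1. G has an edge, so its treewidth is at least 1. The upper and lower bounds meet at 1, so that is the treewidth.

Treewidth 1.
Bags: B1 = {0, 5}  B2 = {2, 5}  B3 = {0, 1}  B4 = {5, 7}  B5 = {5, 8}  B6 = {3, 8}  B7 = {5, 6}  B8 = {2, 4}
Tree: B1–B2, B1–B3, B1–B4, B2–B5, B5–B6, B5–B7, B2–B8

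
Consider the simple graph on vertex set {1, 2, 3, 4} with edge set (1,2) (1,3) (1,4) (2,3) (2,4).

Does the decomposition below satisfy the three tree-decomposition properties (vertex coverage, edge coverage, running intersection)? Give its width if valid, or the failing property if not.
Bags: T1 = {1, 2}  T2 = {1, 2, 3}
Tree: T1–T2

A tree decomposition must satisfy three properties: every vertex lies in some bag; for every edge, both endpoints lie together in some bag; and for every vertex, the bags containing it form a connected subtree. Here vertex 4 appears in no bag, so the decomposition is invalid.

No — vertex 4 appears in no bag.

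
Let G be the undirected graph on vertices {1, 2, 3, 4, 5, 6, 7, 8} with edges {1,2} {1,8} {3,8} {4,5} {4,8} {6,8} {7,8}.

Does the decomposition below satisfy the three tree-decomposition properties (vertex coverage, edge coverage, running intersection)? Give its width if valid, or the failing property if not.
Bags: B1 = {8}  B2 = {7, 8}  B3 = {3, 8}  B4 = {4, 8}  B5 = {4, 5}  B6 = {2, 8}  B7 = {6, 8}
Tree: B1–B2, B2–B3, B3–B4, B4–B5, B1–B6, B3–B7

A tree decomposition must satisfy three properties: every vertex lies in some bag; for every edge, both endpoints lie together in some bag; and for every vertex, the bags containing it form a connected subtree. Here vertex 1 appears in no bag, so the decomposition is invalid.

No — vertex 1 appears in no bag.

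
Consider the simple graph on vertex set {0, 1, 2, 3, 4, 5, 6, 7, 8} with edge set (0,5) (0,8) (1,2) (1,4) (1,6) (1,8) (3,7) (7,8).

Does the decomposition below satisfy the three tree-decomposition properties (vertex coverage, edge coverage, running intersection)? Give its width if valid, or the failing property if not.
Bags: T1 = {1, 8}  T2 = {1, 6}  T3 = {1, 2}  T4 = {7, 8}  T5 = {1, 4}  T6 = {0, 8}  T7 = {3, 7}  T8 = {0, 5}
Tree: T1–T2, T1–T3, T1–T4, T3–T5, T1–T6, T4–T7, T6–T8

Yes; width 1.

Every vertex of G appears in some bag (union = {0, 1, 2, 3, 4, 5, 6, 7, 8}); every edge is covered by a bag; and for each vertex v the set of bags containing v is connected in the bag tree. The decomposition is therefore valid. The largest bag has 2 vertices, so the width is 1.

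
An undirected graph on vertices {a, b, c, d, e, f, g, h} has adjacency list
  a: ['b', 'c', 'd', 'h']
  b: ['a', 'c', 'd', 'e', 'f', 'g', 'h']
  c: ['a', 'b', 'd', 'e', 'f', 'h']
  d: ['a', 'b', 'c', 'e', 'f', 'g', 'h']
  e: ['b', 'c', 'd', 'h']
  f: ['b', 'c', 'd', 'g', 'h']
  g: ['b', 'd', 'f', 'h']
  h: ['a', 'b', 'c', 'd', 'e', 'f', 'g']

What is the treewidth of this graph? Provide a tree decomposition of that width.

Treewidth 4.
One optimal decomposition is:
Bags: B1 = {a, b, c, d, h}  B2 = {b, c, d, f, h}  B3 = {b, d, f, g, h}  B4 = {b, c, d, e, h}
Tree: B1–B2, B2–B3, B1–B4

Every bag has size at most 5, so the width is 5 − 1 = 4 and tw(G) ≤ 4. For the lower bound, the 5 vertices {b, d, f, g, h} are pairwise adjacent, and any tree decomposition puts a clique entirely inside one bag — forcing width ≥ 4. Combining the bounds, tw(G) = 4.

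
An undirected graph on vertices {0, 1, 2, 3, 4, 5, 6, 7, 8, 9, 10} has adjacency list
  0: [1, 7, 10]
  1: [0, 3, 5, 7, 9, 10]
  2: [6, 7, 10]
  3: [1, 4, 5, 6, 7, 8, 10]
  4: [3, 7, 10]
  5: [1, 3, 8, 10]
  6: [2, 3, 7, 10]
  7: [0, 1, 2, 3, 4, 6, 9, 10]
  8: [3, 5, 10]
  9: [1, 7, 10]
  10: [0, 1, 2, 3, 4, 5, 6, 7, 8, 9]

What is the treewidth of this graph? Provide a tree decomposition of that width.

Treewidth 3.
One such decomposition:
Bags: B1 = {3, 6, 7, 10}  B2 = {1, 3, 7, 10}  B3 = {3, 4, 7, 10}  B4 = {0, 1, 7, 10}  B5 = {1, 3, 5, 10}  B6 = {1, 7, 9, 10}  B7 = {3, 5, 8, 10}  B8 = {2, 6, 7, 10}
Tree: B1–B2, B2–B3, B2–B4, B2–B5, B4–B6, B5–B7, B1–B8

Every bag has size at most 4, so the width is 4 − 1 = 3 and tw(G) ≤ 3. For the lower bound, the 4 vertices {3, 5, 8, 10} are pairwise adjacent, and any tree decomposition puts a clique entirely inside one bag — forcing width ≥ 3. The upper and lower bounds meet at 3, so that is the treewidth.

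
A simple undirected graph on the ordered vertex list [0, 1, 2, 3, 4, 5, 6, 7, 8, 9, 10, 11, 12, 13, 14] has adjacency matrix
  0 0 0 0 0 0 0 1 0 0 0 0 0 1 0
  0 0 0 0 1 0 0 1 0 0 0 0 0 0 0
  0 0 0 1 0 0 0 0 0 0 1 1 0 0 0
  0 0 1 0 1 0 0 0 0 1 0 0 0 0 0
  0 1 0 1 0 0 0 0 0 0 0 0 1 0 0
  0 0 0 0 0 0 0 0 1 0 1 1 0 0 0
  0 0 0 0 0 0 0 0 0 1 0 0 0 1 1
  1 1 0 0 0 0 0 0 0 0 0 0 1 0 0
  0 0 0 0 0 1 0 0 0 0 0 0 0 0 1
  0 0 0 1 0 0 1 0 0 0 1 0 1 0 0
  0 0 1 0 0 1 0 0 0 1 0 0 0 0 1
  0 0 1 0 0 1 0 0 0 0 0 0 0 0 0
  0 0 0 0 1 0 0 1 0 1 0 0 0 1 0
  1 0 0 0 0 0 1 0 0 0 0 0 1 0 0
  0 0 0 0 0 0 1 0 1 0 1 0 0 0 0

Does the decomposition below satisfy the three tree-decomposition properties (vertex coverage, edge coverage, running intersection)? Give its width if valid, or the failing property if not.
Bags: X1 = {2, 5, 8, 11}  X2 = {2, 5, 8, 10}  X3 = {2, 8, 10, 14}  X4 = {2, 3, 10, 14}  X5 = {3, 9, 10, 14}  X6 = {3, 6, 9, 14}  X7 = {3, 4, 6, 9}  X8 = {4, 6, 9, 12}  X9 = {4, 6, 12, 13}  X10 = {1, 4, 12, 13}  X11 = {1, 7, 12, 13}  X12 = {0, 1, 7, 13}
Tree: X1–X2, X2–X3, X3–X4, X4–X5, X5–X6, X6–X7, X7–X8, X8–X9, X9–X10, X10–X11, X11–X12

Checking the three conditions: (i) the bags cover all of {0, 1, 2, 3, 4, 5, 6, 7, 8, 9, 10, 11, 12, 13, 14}; (ii) for each edge, some bag contains both endpoints; (iii) the bags containing any fixed vertex form a subtree. All hold, so the decomposition is valid with width 4 − 1 = 3.

Yes; width 3.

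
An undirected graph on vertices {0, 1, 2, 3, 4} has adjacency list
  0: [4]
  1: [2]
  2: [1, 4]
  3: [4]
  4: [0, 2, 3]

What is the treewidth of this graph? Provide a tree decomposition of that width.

The largest bag has 2 vertices, giving width 1; this decomposition certifies tw(G) ≤ 1. Any graph with an edge has treewidth ≥ 1, and G has the edge 2–4. Hence tw(G) = 1 exactly.

Treewidth 1.
Bags: B1 = {2, 4}  B2 = {3, 4}  B3 = {0, 4}  B4 = {1, 2}
Tree: B1–B2, B2–B3, B1–B4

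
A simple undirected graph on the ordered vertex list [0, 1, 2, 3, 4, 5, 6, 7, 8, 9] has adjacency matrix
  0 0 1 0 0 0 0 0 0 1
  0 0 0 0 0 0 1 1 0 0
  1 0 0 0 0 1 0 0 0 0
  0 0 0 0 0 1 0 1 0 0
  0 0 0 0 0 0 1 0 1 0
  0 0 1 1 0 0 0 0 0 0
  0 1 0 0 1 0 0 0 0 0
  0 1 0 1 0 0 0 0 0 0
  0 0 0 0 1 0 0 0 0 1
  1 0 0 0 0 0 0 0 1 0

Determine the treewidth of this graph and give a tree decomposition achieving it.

Each bag holds 3 vertices, so the decomposition has width 2, which upper-bounds the treewidth. The edges 9–0–2–5–3–7–1–6–4–8–9 form a cycle, so G is not a tree and its treewidth is at least 2. The upper and lower bounds meet at 2, so that is the treewidth.

Treewidth 2.
One optimal decomposition is:
Bags: B1 = {0, 2, 9}  B2 = {2, 5, 9}  B3 = {3, 5, 9}  B4 = {3, 7, 9}  B5 = {1, 7, 9}  B6 = {1, 6, 9}  B7 = {4, 6, 9}  B8 = {4, 8, 9}
Tree: B1–B2, B2–B3, B3–B4, B4–B5, B5–B6, B6–B7, B7–B8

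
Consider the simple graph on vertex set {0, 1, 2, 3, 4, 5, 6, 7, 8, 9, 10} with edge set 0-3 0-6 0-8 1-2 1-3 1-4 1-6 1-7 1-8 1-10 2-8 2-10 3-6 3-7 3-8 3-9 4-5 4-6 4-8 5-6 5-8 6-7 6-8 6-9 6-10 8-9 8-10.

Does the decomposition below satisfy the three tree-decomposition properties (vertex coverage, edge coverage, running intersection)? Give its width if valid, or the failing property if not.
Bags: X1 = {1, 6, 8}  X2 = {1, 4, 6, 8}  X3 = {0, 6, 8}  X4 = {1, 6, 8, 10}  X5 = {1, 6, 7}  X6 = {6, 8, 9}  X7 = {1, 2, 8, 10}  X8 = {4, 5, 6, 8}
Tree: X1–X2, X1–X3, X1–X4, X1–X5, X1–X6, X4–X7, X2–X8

No — vertex 3 appears in no bag.

A tree decomposition must satisfy three properties: every vertex lies in some bag; for every edge, both endpoints lie together in some bag; and for every vertex, the bags containing it form a connected subtree. Here vertex 3 appears in no bag, so the decomposition is invalid.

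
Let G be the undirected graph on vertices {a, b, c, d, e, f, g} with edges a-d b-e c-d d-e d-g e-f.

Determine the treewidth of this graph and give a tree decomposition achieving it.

Each bag holds 2 vertices, so the decomposition has width 1, which upper-bounds the treewidth. Since G has at least one edge (e.g. e–d), it is not an edgeless graph, so tw(G) ≥ 1. Combining the bounds, tw(G) = 1.

Treewidth 1.
One optimal decomposition is:
Bags: B1 = {d, e}  B2 = {c, d}  B3 = {a, d}  B4 = {e, f}  B5 = {d, g}  B6 = {b, e}
Tree: B1–B2, B2–B3, B1–B4, B1–B5, B4–B6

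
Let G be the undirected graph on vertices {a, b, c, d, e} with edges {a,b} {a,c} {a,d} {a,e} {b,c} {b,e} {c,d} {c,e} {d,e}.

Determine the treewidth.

A width-3 tree decomposition is:
Bags: B1 = {a, b, c, e}  B2 = {a, c, d, e}
Tree: B1–B2
Each bag holds 4 vertices, so the decomposition has width 3, which upper-bounds the treewidth. For the lower bound, the 4 vertices {a, c, d, e} are pairwise adjacent, and any tree decomposition puts a clique entirely inside one bag — forcing width ≥ 3. Therefore the treewidth is 3.

3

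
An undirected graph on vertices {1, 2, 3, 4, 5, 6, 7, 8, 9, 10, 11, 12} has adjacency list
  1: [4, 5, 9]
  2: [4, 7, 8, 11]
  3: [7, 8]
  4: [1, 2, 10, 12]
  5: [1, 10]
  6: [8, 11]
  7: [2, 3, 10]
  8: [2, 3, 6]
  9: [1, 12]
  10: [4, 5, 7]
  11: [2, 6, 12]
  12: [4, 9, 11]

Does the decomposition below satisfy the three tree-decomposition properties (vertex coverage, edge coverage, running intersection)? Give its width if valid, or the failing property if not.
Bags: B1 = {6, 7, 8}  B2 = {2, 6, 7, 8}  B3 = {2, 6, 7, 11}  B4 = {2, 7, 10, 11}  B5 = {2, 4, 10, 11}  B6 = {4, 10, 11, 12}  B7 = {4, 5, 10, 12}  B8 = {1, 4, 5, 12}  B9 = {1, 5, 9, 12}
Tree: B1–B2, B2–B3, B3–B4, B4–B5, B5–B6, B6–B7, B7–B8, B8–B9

No — vertex 3 appears in no bag.

A tree decomposition must satisfy three properties: every vertex lies in some bag; for every edge, both endpoints lie together in some bag; and for every vertex, the bags containing it form a connected subtree. Here vertex 3 appears in no bag, so the decomposition is invalid.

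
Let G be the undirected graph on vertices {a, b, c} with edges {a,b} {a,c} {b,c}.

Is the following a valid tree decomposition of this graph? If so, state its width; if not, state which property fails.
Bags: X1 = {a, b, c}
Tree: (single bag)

Yes; width 2.

Checking the three conditions: (i) the bags cover all of {a, b, c}; (ii) for each edge, some bag contains both endpoints; (iii) the bags containing any fixed vertex form a subtree. All hold, so the decomposition is valid with width 3 − 1 = 2.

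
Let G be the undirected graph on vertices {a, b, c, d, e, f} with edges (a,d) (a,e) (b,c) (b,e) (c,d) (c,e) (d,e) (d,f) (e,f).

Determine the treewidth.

2

A width-2 tree decomposition is:
Bags: B1 = {c, d, e}  B2 = {b, c, e}  B3 = {d, e, f}  B4 = {a, d, e}
Tree: B1–B2, B1–B3, B3–B4
The largest bag has 3 vertices, giving width 2; this decomposition certifies tw(G) ≤ 2. Conversely, {a, d, e} is a clique of size 3, and the vertices of any clique must share a bag in every tree decomposition; so some bag has ≥ 3 vertices and tw(G) ≥ 2. Therefore the treewidth is 2.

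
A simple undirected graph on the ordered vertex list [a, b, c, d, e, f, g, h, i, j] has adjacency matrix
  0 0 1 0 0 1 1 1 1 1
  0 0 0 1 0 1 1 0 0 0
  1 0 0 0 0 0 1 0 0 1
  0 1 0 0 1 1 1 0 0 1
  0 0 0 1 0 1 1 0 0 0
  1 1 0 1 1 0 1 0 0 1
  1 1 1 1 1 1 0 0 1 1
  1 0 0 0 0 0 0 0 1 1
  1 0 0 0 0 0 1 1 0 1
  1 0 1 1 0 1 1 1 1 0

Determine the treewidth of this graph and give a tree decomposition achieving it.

Each bag holds 4 vertices, so the decomposition has width 3, which upper-bounds the treewidth. For the lower bound, the 4 vertices {a, c, g, j} are pairwise adjacent, and any tree decomposition puts a clique entirely inside one bag — forcing width ≥ 3. Hence tw(G) = 3 exactly.

Treewidth 3.
Bags: B1 = {a, f, g, j}  B2 = {a, g, i, j}  B3 = {a, h, i, j}  B4 = {d, f, g, j}  B5 = {d, e, f, g}  B6 = {a, c, g, j}  B7 = {b, d, f, g}
Tree: B1–B2, B2–B3, B1–B4, B4–B5, B1–B6, B5–B7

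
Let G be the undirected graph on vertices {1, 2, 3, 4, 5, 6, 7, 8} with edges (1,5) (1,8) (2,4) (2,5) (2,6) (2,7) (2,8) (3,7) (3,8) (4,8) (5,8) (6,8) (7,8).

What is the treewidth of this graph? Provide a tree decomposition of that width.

Each bag holds 3 vertices, so the decomposition has width 2, which upper-bounds the treewidth. Conversely, {1, 5, 8} is a clique of size 3, and the vertices of any clique must share a bag in every tree decomposition; so some bag has ≥ 3 vertices and tw(G) ≥ 2. The upper and lower bounds meet at 2, so that is the treewidth.

Treewidth 2.
Bags: B1 = {3, 7, 8}  B2 = {2, 7, 8}  B3 = {2, 5, 8}  B4 = {1, 5, 8}  B5 = {2, 6, 8}  B6 = {2, 4, 8}
Tree: B1–B2, B2–B3, B3–B4, B3–B5, B2–B6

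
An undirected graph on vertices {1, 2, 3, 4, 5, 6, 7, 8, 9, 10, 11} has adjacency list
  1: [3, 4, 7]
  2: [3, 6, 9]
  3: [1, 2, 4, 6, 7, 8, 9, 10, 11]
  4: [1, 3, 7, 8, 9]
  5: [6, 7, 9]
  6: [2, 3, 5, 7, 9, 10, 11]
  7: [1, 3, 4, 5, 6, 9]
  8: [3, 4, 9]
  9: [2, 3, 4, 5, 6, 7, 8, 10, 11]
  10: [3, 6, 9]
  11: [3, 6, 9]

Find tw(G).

3

A width-3 tree decomposition is:
Bags: B1 = {3, 4, 8, 9}  B2 = {3, 4, 7, 9}  B3 = {3, 6, 7, 9}  B4 = {3, 6, 9, 10}  B5 = {1, 3, 4, 7}  B6 = {2, 3, 6, 9}  B7 = {3, 6, 9, 11}  B8 = {5, 6, 7, 9}
Tree: B1–B2, B2–B3, B3–B4, B2–B5, B4–B6, B6–B7, B3–B8
The largest bag has 4 vertices, giving width 3; this decomposition certifies tw(G) ≤ 3. For the lower bound, the 4 vertices {1, 3, 4, 7} are pairwise adjacent, and any tree decomposition puts a clique entirely inside one bag — forcing width ≥ 3. Combining the bounds, tw(G) = 3.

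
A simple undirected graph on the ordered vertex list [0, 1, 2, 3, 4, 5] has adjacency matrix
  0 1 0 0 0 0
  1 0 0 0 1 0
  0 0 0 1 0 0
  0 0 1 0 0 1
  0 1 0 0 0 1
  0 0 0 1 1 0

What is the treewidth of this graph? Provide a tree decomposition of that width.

Each bag holds 2 vertices, so the decomposition has width 1, which upper-bounds the treewidth. Since G has at least one edge (e.g. 2–3), it is not an edgeless graph, so tw(G) ≥ 1. Therefore the treewidth is 1.

Treewidth 1.
Bags: B1 = {2, 3}  B2 = {3, 5}  B3 = {4, 5}  B4 = {1, 4}  B5 = {0, 1}
Tree: B1–B2, B2–B3, B3–B4, B4–B5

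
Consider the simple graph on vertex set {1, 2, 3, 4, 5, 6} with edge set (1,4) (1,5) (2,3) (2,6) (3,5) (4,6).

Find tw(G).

A width-2 tree decomposition is:
Bags: B1 = {2, 4, 6}  B2 = {1, 2, 4}  B3 = {1, 2, 5}  B4 = {2, 3, 5}
Tree: B1–B2, B2–B3, B3–B4
Every bag has size at most 3, so the width is 3 − 1 = 2 and tw(G) ≤ 2. The edges 2–6–4–1–5–3–2 form a cycle, so G is not a tree and its treewidth is at least 2. Hence tw(G) = 2 exactly.

2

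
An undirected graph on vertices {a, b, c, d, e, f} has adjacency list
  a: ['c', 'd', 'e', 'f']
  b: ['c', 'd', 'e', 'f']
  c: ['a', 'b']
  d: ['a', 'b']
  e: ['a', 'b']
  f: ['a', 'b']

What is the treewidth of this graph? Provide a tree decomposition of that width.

The largest bag has 3 vertices, giving width 2; this decomposition certifies tw(G) ≤ 2. For the lower bound, G contains the cycle d–b–c–a–d, so G is not a forest; only forests have treewidth ≤ 1, hence tw(G) ≥ 2. The upper and lower bounds meet at 2, so that is the treewidth.

Treewidth 2.
One such decomposition:
Bags: B1 = {a, b, d}  B2 = {a, b, c}  B3 = {a, b, e}  B4 = {a, b, f}
Tree: B1–B2, B2–B3, B3–B4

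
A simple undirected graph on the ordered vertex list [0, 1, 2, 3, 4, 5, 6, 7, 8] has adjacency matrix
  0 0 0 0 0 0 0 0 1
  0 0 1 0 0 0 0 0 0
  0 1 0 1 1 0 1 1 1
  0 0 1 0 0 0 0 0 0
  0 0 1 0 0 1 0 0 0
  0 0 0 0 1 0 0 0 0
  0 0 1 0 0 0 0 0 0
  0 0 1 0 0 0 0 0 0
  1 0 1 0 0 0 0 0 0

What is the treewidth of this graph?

1

A width-1 tree decomposition is:
Bags: B1 = {2, 3}  B2 = {2, 8}  B3 = {2, 4}  B4 = {0, 8}  B5 = {2, 7}  B6 = {1, 2}  B7 = {2, 6}  B8 = {4, 5}
Tree: B1–B2, B1–B3, B2–B4, B1–B5, B3–B6, B6–B7, B3–B8
The largest bag has 2 vertices, giving width 1; this decomposition certifies tw(G) ≤ 1. Any graph with an edge has treewidth ≥ 1, and G has the edge 2–3. Combining the bounds, tw(G) = 1.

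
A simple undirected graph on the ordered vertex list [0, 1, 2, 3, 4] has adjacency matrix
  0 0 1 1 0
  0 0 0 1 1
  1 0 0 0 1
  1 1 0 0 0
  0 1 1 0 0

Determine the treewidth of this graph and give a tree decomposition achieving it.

Treewidth 2.
One optimal decomposition is:
Bags: B1 = {0, 2, 3}  B2 = {2, 3, 4}  B3 = {1, 3, 4}
Tree: B1–B2, B2–B3

Every bag has size at most 3, so the width is 3 − 1 = 2 and tw(G) ≤ 2. For the lower bound, G contains the cycle 3–0–2–4–1–3, so G is not a forest; only forests have treewidth ≤ 1, hence tw(G) ≥ 2. Therefore the treewidth is 2.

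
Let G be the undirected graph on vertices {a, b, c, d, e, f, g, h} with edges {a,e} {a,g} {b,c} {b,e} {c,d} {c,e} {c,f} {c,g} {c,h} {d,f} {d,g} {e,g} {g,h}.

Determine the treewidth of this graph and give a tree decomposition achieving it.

Treewidth 2.
One such decomposition:
Bags: B1 = {c, e, g}  B2 = {c, g, h}  B3 = {c, d, g}  B4 = {b, c, e}  B5 = {a, e, g}  B6 = {c, d, f}
Tree: B1–B2, B2–B3, B1–B4, B1–B5, B3–B6

Each bag holds 3 vertices, so the decomposition has width 2, which upper-bounds the treewidth. Conversely, {c, d, g} is a clique of size 3, and the vertices of any clique must share a bag in every tree decomposition; so some bag has ≥ 3 vertices and tw(G) ≥ 2. Hence tw(G) = 2 exactly.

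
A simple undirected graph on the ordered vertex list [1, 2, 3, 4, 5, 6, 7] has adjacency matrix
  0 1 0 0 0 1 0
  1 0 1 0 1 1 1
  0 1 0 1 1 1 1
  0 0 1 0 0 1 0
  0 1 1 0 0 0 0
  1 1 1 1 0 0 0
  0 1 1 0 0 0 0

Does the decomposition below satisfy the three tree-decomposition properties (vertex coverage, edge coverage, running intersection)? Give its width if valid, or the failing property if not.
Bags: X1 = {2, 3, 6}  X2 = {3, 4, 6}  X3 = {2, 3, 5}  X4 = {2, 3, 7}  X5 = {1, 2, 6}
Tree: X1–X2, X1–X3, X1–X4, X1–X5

Yes; width 2.

Every vertex of G appears in some bag (union = {1, 2, 3, 4, 5, 6, 7}); every edge is covered by a bag; and for each vertex v the set of bags containing v is connected in the bag tree. The decomposition is therefore valid. The largest bag has 3 vertices, so the width is 2.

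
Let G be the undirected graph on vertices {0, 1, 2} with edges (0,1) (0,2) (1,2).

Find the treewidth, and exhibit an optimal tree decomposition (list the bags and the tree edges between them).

With just one bag of size 3, the width is 3 − 1 = 2, so tw(G) ≤ 2. For the lower bound, the 3 vertices {0, 1, 2} are pairwise adjacent, and any tree decomposition puts a clique entirely inside one bag — forcing width ≥ 2. The upper and lower bounds meet at 2, so that is the treewidth.

Treewidth 2.
Bags: B1 = {0, 1, 2}
Tree: (single bag)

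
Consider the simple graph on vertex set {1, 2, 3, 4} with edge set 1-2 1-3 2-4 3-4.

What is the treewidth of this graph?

A width-2 tree decomposition is:
Bags: B1 = {1, 2, 3}  B2 = {2, 3, 4}
Tree: B1–B2
The largest bag has 3 vertices, giving width 2; this decomposition certifies tw(G) ≤ 2. For the lower bound, G contains the cycle 2–1–3–4–2, so G is not a forest; only forests have treewidth ≤ 1, hence tw(G) ≥ 2. Hence tw(G) = 2 exactly.

2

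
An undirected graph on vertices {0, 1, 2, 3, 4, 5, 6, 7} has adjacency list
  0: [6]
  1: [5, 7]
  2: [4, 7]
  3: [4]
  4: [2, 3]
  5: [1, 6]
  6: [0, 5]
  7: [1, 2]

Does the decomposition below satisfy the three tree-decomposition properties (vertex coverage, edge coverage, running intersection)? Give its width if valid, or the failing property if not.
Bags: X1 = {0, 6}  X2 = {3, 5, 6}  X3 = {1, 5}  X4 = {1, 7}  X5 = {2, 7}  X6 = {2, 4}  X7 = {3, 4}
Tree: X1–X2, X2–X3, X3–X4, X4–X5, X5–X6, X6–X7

No — bags containing vertex 3 are not connected in the tree.

A tree decomposition must satisfy three properties: every vertex lies in some bag; for every edge, both endpoints lie together in some bag; and for every vertex, the bags containing it form a connected subtree. Here bags containing vertex 3 are not connected in the tree, so the decomposition is invalid.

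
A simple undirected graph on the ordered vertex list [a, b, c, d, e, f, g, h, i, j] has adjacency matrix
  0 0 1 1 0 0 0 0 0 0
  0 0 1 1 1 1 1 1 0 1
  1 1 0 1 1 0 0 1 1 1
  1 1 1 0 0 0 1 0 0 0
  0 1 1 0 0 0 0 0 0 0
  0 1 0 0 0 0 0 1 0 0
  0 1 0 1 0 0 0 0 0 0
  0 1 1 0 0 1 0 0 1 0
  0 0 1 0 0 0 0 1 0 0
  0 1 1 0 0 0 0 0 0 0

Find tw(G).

2

A width-2 tree decomposition is:
Bags: B1 = {b, c, h}  B2 = {b, c, d}  B3 = {b, f, h}  B4 = {b, c, j}  B5 = {b, d, g}  B6 = {a, c, d}  B7 = {c, h, i}  B8 = {b, c, e}
Tree: B1–B2, B1–B3, B1–B4, B2–B5, B2–B6, B1–B7, B2–B8
Every bag has size at most 3, so the width is 3 − 1 = 2 and tw(G) ≤ 2. For the lower bound, the 3 vertices {a, c, d} are pairwise adjacent, and any tree decomposition puts a clique entirely inside one bag — forcing width ≥ 2. Combining the bounds, tw(G) = 2.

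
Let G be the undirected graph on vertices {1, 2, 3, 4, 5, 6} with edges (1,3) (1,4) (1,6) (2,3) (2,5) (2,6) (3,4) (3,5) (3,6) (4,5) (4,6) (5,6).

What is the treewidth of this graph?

3

A width-3 tree decomposition is:
Bags: B1 = {3, 4, 5, 6}  B2 = {1, 3, 4, 6}  B3 = {2, 3, 5, 6}
Tree: B1–B2, B1–B3
Each bag holds 4 vertices, so the decomposition has width 3, which upper-bounds the treewidth. For the lower bound, the 4 vertices {2, 3, 5, 6} are pairwise adjacent, and any tree decomposition puts a clique entirely inside one bag — forcing width ≥ 3. Therefore the treewidth is 3.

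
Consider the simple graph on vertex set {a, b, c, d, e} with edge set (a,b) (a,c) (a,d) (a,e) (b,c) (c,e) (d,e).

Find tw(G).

A width-2 tree decomposition is:
Bags: B1 = {a, c, e}  B2 = {a, d, e}  B3 = {a, b, c}
Tree: B1–B2, B1–B3
The largest bag has 3 vertices, giving width 2; this decomposition certifies tw(G) ≤ 2. Conversely, {a, d, e} is a clique of size 3, and the vertices of any clique must share a bag in every tree decomposition; so some bag has ≥ 3 vertices and tw(G) ≥ 2. The upper and lower bounds meet at 2, so that is the treewidth.

2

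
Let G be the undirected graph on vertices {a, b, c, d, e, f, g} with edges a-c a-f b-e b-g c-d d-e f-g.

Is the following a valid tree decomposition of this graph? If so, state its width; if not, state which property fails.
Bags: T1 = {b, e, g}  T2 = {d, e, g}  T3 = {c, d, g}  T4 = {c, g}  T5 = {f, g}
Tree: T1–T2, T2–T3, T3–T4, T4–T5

No — vertex a appears in no bag.

A tree decomposition must satisfy three properties: every vertex lies in some bag; for every edge, both endpoints lie together in some bag; and for every vertex, the bags containing it form a connected subtree. Here vertex a appears in no bag, so the decomposition is invalid.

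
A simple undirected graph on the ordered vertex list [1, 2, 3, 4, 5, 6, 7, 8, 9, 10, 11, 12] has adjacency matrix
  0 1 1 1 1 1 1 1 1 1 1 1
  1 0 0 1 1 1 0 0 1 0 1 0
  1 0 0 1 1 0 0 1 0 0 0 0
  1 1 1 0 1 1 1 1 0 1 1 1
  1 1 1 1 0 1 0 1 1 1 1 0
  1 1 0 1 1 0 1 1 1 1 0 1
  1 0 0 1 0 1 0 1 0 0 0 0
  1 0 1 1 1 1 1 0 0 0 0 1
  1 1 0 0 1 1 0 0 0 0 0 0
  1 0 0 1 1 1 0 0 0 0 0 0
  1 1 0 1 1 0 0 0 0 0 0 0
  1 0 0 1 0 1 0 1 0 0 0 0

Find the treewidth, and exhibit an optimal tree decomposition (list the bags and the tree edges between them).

Treewidth 4.
One such decomposition:
Bags: B1 = {1, 4, 5, 6, 8}  B2 = {1, 3, 4, 5, 8}  B3 = {1, 4, 6, 7, 8}  B4 = {1, 2, 4, 5, 6}  B5 = {1, 2, 5, 6, 9}  B6 = {1, 4, 5, 6, 10}  B7 = {1, 2, 4, 5, 11}  B8 = {1, 4, 6, 8, 12}
Tree: B1–B2, B1–B3, B1–B4, B4–B5, B4–B6, B4–B7, B3–B8

The largest bag has 5 vertices, giving width 4; this decomposition certifies tw(G) ≤ 4. On the other hand G contains the 5-clique {1, 2, 5, 6, 9}. A clique must lie in a single bag of any decomposition, so no decomposition can have width below 4. Combining the bounds, tw(G) = 4.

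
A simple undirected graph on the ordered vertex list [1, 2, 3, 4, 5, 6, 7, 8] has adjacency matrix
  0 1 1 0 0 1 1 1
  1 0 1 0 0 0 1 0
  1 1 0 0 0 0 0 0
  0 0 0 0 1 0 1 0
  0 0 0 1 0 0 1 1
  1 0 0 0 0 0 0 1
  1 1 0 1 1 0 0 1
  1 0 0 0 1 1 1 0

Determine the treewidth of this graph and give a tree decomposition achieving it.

Every bag has size at most 3, so the width is 3 − 1 = 2 and tw(G) ≤ 2. On the other hand G contains the 3-clique {1, 6, 8}. A clique must lie in a single bag of any decomposition, so no decomposition can have width below 2. Hence tw(G) = 2 exactly.

Treewidth 2.
Bags: B1 = {1, 7, 8}  B2 = {5, 7, 8}  B3 = {1, 2, 7}  B4 = {4, 5, 7}  B5 = {1, 2, 3}  B6 = {1, 6, 8}
Tree: B1–B2, B1–B3, B2–B4, B3–B5, B1–B6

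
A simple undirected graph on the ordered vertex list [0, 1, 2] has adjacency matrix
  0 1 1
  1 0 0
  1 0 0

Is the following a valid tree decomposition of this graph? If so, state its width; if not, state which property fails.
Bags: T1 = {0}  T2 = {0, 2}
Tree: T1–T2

A tree decomposition must satisfy three properties: every vertex lies in some bag; for every edge, both endpoints lie together in some bag; and for every vertex, the bags containing it form a connected subtree. Here vertex 1 appears in no bag, so the decomposition is invalid.

No — vertex 1 appears in no bag.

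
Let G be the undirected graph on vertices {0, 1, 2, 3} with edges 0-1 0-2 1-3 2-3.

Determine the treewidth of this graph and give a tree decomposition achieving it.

Treewidth 2.
One such decomposition:
Bags: B1 = {0, 1, 2}  B2 = {1, 2, 3}
Tree: B1–B2

Every bag has size at most 3, so the width is 3 − 1 = 2 and tw(G) ≤ 2. Since 1–0–2–3–1 is a cycle in G, G is not acyclic. Forests are exactly the graphs of treewidth ≤ 1, so tw(G) ≥ 2. Therefore the treewidth is 2.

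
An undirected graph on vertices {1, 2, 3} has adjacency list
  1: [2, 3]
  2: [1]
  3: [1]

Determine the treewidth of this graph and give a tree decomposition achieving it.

Treewidth 1.
One optimal decomposition is:
Bags: B1 = {1, 3}  B2 = {1, 2}
Tree: B1–B2

The largest bag has 2 vertices, giving width 1; this decomposition certifies tw(G) ≤ 1. Since G has at least one edge (e.g. 1–3), it is not an edgeless graph, so tw(G) ≥ 1. Hence tw(G) = 1 exactly.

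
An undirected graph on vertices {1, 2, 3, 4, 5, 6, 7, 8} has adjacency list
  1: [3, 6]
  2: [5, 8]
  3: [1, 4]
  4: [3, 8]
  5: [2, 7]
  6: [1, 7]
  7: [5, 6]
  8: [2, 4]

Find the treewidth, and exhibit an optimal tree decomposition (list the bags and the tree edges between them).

The largest bag has 3 vertices, giving width 2; this decomposition certifies tw(G) ≤ 2. For the lower bound, G contains the cycle 4–8–2–5–7–6–1–3–4, so G is not a forest; only forests have treewidth ≤ 1, hence tw(G) ≥ 2. Combining the bounds, tw(G) = 2.

Treewidth 2.
Bags: B1 = {2, 4, 8}  B2 = {2, 4, 5}  B3 = {4, 5, 7}  B4 = {4, 6, 7}  B5 = {1, 4, 6}  B6 = {1, 3, 4}
Tree: B1–B2, B2–B3, B3–B4, B4–B5, B5–B6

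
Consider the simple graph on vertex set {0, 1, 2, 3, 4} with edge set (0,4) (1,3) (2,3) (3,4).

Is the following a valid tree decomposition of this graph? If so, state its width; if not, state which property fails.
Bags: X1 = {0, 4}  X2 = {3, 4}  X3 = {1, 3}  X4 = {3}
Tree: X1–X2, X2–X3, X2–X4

No — vertex 2 appears in no bag.

A tree decomposition must satisfy three properties: every vertex lies in some bag; for every edge, both endpoints lie together in some bag; and for every vertex, the bags containing it form a connected subtree. Here vertex 2 appears in no bag, so the decomposition is invalid.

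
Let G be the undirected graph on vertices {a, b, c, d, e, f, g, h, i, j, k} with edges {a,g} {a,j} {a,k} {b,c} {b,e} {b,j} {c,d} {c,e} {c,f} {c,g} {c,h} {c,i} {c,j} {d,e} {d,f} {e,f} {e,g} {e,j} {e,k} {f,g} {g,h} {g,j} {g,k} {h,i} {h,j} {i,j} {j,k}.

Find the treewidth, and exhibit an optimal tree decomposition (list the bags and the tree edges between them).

Treewidth 3.
One such decomposition:
Bags: B1 = {b, c, e, j}  B2 = {c, e, g, j}  B3 = {c, e, f, g}  B4 = {c, g, h, j}  B5 = {c, d, e, f}  B6 = {e, g, j, k}  B7 = {c, h, i, j}  B8 = {a, g, j, k}
Tree: B1–B2, B2–B3, B2–B4, B3–B5, B2–B6, B4–B7, B6–B8

The largest bag has 4 vertices, giving width 3; this decomposition certifies tw(G) ≤ 3. On the other hand G contains the 4-clique {c, d, e, f}. A clique must lie in a single bag of any decomposition, so no decomposition can have width below 3. Combining the bounds, tw(G) = 3.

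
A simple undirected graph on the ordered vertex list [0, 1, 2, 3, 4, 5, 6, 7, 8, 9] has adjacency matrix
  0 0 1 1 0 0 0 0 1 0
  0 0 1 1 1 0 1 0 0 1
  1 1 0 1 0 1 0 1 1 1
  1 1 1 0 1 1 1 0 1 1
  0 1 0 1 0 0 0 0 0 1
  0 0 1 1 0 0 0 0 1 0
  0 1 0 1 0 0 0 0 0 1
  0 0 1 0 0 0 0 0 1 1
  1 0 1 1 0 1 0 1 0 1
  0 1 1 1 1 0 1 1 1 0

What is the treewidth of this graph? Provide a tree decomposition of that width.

Each bag holds 4 vertices, so the decomposition has width 3, which upper-bounds the treewidth. Conversely, {0, 2, 3, 8} is a clique of size 4, and the vertices of any clique must share a bag in every tree decomposition; so some bag has ≥ 4 vertices and tw(G) ≥ 3. Therefore the treewidth is 3.

Treewidth 3.
One such decomposition:
Bags: B1 = {1, 3, 6, 9}  B2 = {1, 2, 3, 9}  B3 = {2, 3, 8, 9}  B4 = {0, 2, 3, 8}  B5 = {1, 3, 4, 9}  B6 = {2, 3, 5, 8}  B7 = {2, 7, 8, 9}
Tree: B1–B2, B2–B3, B3–B4, B1–B5, B4–B6, B3–B7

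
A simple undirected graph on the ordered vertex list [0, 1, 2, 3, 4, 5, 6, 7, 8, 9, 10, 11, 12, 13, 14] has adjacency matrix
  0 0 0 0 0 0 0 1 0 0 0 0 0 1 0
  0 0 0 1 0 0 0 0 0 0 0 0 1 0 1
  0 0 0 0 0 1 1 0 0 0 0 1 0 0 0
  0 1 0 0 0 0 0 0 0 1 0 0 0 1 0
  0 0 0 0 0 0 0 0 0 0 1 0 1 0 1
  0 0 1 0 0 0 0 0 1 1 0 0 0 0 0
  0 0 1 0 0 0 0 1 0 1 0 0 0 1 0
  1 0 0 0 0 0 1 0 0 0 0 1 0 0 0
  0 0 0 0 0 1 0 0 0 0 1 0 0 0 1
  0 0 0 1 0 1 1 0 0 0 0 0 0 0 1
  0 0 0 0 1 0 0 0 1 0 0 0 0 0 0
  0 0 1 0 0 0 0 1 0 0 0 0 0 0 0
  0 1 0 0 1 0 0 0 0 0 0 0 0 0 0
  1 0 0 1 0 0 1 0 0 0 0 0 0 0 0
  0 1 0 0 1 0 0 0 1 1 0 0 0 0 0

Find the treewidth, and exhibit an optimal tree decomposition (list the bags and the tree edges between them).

Treewidth 3.
Bags: B1 = {4, 8, 10, 12}  B2 = {4, 8, 12, 14}  B3 = {1, 8, 12, 14}  B4 = {1, 5, 8, 14}  B5 = {1, 5, 9, 14}  B6 = {1, 3, 5, 9}  B7 = {2, 3, 5, 9}  B8 = {2, 3, 6, 9}  B9 = {2, 3, 6, 13}  B10 = {2, 6, 11, 13}  B11 = {6, 7, 11, 13}  B12 = {0, 7, 11, 13}
Tree: B1–B2, B2–B3, B3–B4, B4–B5, B5–B6, B6–B7, B7–B8, B8–B9, B9–B10, B10–B11, B11–B12

Each bag holds 4 vertices, so the decomposition has width 3, which upper-bounds the treewidth. For the lower bound: the 4 vertex sets {4,10,12}, {8}, {14}, {1,3,5,9} are disjoint, each induces a connected subgraph, and every pair is joined by at least one edge of G. Contracting each set to a single vertex therefore yields K_{4} as a minor, and since treewidth is minor-monotone, tw(G) ≥ tw(K_{4}) = 3. Therefore the treewidth is 3.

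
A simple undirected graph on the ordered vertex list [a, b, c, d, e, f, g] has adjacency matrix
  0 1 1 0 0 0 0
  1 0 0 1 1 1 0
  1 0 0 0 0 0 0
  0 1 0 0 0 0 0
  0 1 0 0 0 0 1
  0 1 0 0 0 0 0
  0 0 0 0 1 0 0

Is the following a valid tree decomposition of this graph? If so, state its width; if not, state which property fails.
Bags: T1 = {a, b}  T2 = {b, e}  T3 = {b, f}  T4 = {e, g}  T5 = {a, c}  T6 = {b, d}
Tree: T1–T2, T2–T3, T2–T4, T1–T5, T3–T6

Yes; width 1.

Checking the three conditions: (i) the bags cover all of {a, b, c, d, e, f, g}; (ii) for each edge, some bag contains both endpoints; (iii) the bags containing any fixed vertex form a subtree. All hold, so the decomposition is valid with width 2 − 1 = 1.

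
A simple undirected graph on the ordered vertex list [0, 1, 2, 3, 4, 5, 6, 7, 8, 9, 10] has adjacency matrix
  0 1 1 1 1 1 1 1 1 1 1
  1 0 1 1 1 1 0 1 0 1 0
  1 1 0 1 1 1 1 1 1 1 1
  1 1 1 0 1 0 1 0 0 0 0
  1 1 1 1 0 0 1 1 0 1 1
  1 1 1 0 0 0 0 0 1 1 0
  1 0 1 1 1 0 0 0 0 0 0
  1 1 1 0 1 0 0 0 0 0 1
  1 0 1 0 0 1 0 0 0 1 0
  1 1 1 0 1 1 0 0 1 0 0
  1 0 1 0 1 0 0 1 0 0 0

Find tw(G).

A width-4 tree decomposition is:
Bags: B1 = {0, 1, 2, 5, 9}  B2 = {0, 1, 2, 4, 9}  B3 = {0, 1, 2, 4, 7}  B4 = {0, 1, 2, 3, 4}  B5 = {0, 2, 4, 7, 10}  B6 = {0, 2, 3, 4, 6}  B7 = {0, 2, 5, 8, 9}
Tree: B1–B2, B2–B3, B2–B4, B3–B5, B4–B6, B1–B7
The largest bag has 5 vertices, giving width 4; this decomposition certifies tw(G) ≤ 4. Conversely, {0, 2, 5, 8, 9} is a clique of size 5, and the vertices of any clique must share a bag in every tree decomposition; so some bag has ≥ 5 vertices and tw(G) ≥ 4. Therefore the treewidth is 4.

4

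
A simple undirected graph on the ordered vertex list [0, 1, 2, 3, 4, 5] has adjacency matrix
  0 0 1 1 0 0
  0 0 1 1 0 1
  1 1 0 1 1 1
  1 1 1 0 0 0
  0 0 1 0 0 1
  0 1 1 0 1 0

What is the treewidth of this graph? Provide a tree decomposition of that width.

Treewidth 2.
Bags: B1 = {1, 2, 5}  B2 = {1, 2, 3}  B3 = {2, 4, 5}  B4 = {0, 2, 3}
Tree: B1–B2, B1–B3, B2–B4

Each bag holds 3 vertices, so the decomposition has width 2, which upper-bounds the treewidth. Conversely, {0, 2, 3} is a clique of size 3, and the vertices of any clique must share a bag in every tree decomposition; so some bag has ≥ 3 vertices and tw(G) ≥ 2. The upper and lower bounds meet at 2, so that is the treewidth.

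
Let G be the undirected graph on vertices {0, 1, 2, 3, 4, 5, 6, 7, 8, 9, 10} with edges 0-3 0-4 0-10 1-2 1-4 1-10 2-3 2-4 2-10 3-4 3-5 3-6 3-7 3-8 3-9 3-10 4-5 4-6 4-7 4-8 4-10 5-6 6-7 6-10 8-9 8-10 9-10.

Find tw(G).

A width-3 tree decomposition is:
Bags: B1 = {3, 8, 9, 10}  B2 = {3, 4, 8, 10}  B3 = {3, 4, 6, 10}  B4 = {0, 3, 4, 10}  B5 = {2, 3, 4, 10}  B6 = {1, 2, 4, 10}  B7 = {3, 4, 6, 7}  B8 = {3, 4, 5, 6}
Tree: B1–B2, B2–B3, B3–B4, B2–B5, B5–B6, B3–B7, B7–B8
Every bag has size at most 4, so the width is 4 − 1 = 3 and tw(G) ≤ 3. On the other hand G contains the 4-clique {1, 2, 4, 10}. A clique must lie in a single bag of any decomposition, so no decomposition can have width below 3. The upper and lower bounds meet at 3, so that is the treewidth.

3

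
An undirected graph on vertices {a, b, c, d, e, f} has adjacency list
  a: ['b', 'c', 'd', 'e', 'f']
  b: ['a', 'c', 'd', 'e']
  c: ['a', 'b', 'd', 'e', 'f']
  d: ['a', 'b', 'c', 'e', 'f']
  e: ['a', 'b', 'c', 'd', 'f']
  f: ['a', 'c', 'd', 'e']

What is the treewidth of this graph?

A width-4 tree decomposition is:
Bags: B1 = {a, c, d, e, f}  B2 = {a, b, c, d, e}
Tree: B1–B2
Each bag holds 5 vertices, so the decomposition has width 4, which upper-bounds the treewidth. Conversely, {a, c, d, e, f} is a clique of size 5, and the vertices of any clique must share a bag in every tree decomposition; so some bag has ≥ 5 vertices and tw(G) ≥ 4. Combining the bounds, tw(G) = 4.

4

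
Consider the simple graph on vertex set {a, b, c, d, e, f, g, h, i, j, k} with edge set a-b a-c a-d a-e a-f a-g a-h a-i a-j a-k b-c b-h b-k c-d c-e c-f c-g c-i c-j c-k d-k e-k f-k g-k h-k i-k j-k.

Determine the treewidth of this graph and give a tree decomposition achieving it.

Each bag holds 4 vertices, so the decomposition has width 3, which upper-bounds the treewidth. Conversely, {a, b, h, k} is a clique of size 4, and the vertices of any clique must share a bag in every tree decomposition; so some bag has ≥ 4 vertices and tw(G) ≥ 3. Therefore the treewidth is 3.

Treewidth 3.
Bags: B1 = {a, b, c, k}  B2 = {a, b, h, k}  B3 = {a, c, g, k}  B4 = {a, c, d, k}  B5 = {a, c, f, k}  B6 = {a, c, i, k}  B7 = {a, c, e, k}  B8 = {a, c, j, k}
Tree: B1–B2, B1–B3, B1–B4, B4–B5, B5–B6, B1–B7, B6–B8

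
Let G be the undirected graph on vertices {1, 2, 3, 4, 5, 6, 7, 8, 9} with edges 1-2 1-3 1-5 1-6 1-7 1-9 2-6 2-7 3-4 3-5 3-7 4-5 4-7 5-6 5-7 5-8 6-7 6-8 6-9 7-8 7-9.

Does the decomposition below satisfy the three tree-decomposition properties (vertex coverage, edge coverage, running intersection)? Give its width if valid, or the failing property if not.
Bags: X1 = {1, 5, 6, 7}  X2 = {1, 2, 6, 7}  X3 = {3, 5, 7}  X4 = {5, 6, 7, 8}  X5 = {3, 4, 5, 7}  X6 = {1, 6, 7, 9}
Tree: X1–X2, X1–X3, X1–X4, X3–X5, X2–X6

No — edge (1,3) lies in no bag.

A tree decomposition must satisfy three properties: every vertex lies in some bag; for every edge, both endpoints lie together in some bag; and for every vertex, the bags containing it form a connected subtree. Here edge (1,3) lies in no bag, so the decomposition is invalid.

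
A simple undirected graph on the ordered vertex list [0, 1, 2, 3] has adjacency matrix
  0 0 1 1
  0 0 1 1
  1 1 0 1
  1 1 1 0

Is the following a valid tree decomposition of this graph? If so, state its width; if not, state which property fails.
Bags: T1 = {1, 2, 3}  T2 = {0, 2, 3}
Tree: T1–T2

Yes; width 2.

Every vertex of G appears in some bag (union = {0, 1, 2, 3}); every edge is covered by a bag; and for each vertex v the set of bags containing v is connected in the bag tree. The decomposition is therefore valid. The largest bag has 3 vertices, so the width is 2.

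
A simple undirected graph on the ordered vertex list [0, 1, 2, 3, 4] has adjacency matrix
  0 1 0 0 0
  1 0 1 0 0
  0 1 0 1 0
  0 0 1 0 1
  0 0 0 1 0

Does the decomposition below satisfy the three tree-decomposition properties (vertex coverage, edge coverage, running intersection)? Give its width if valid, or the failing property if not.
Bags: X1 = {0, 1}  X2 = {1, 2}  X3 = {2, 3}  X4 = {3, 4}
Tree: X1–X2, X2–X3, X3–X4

Every vertex of G appears in some bag (union = {0, 1, 2, 3, 4}); every edge is covered by a bag; and for each vertex v the set of bags containing v is connected in the bag tree. The decomposition is therefore valid. The largest bag has 2 vertices, so the width is 1.

Yes; width 1.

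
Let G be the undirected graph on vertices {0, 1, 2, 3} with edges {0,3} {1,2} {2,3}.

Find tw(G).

1

A width-1 tree decomposition is:
Bags: B1 = {0, 3}  B2 = {2, 3}  B3 = {1, 2}
Tree: B1–B2, B2–B3
The largest bag has 2 vertices, giving width 1; this decomposition certifies tw(G) ≤ 1. Any graph with an edge has treewidth ≥ 1, and G has the edge 0–3. Hence tw(G) = 1 exactly.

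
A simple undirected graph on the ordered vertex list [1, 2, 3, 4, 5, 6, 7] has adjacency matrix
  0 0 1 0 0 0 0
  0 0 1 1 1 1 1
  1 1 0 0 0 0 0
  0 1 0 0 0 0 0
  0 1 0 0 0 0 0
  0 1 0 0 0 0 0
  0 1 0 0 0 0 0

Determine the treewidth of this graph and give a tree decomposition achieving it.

Treewidth 1.
Bags: B1 = {2, 7}  B2 = {2, 4}  B3 = {2, 3}  B4 = {2, 6}  B5 = {2, 5}  B6 = {1, 3}
Tree: B1–B2, B1–B3, B1–B4, B4–B5, B3–B6

The largest bag has 2 vertices, giving width 1; this decomposition certifies tw(G) ≤ 1. Any graph with an edge has treewidth ≥ 1, and G has the edge 2–7. Hence tw(G) = 1 exactly.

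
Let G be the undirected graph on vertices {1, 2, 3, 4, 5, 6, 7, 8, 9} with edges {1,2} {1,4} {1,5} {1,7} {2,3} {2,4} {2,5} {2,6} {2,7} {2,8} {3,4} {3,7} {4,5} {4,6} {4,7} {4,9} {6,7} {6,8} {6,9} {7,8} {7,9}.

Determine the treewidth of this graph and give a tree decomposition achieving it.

Each bag holds 4 vertices, so the decomposition has width 3, which upper-bounds the treewidth. On the other hand G contains the 4-clique {4, 6, 7, 9}. A clique must lie in a single bag of any decomposition, so no decomposition can have width below 3. Therefore the treewidth is 3.

Treewidth 3.
One optimal decomposition is:
Bags: B1 = {2, 3, 4, 7}  B2 = {2, 4, 6, 7}  B3 = {2, 6, 7, 8}  B4 = {1, 2, 4, 7}  B5 = {4, 6, 7, 9}  B6 = {1, 2, 4, 5}
Tree: B1–B2, B2–B3, B1–B4, B2–B5, B4–B6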